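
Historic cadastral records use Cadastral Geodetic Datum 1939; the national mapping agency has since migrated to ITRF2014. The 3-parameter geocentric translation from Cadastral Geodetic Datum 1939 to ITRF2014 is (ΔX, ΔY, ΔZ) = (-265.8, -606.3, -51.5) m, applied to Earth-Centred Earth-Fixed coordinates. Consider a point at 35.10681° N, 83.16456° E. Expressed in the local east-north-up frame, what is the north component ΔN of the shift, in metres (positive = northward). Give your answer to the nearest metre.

ΔN = 322 m

The local north axis is (−sin φ cos λ, −sin φ sin λ, cos φ), giving ΔN = 18.193 + 346.206 − 42.131 = 322.27 m.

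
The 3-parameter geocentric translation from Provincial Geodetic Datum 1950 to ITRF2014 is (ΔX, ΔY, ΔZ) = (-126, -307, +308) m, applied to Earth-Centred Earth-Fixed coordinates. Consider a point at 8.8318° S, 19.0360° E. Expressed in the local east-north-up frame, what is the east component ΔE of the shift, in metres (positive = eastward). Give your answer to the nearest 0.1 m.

At φ = -8.8318°, λ = 19.0360°: sin φ = -0.153534, cos φ = 0.988143, sin λ = 0.326162, cos λ = 0.945314.
ΔE = −sin λ·ΔX + cos λ·ΔY = −(0.326162)·(-126) + (0.945314)·(-307) = -249.11 m.

ΔE = -249.1 m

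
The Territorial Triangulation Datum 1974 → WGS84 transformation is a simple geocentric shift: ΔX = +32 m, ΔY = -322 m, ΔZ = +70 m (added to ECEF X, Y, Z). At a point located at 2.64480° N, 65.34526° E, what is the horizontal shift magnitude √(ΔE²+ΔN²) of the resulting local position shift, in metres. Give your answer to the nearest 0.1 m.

183.2 m

The local east axis at (φ, λ) is (−sin λ, cos λ, 0), so ΔE = −sin(65.34526°)·32 + cos(65.34526°)·(-322) = -163.40 m.
The local north axis is (−sin φ cos λ, −sin φ sin λ, cos φ), giving ΔN = -0.616 + 13.504 + 69.925 = 82.81 m.
Horizontal magnitude = √(ΔE² + ΔN²) = √((-163.40)² + 82.81²) = 183.19 m.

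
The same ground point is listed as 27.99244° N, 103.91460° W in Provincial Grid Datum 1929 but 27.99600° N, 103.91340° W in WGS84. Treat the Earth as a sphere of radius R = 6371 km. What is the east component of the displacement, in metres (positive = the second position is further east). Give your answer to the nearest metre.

Δφ = 27.99600° − 27.99244° = +0.00356°; Δλ = -103.91340° − -103.91460° = +0.00120°.
1° along a meridian = πR/180 = 111195 m.
ΔN = Δφ × 111195 = 395.9 m; ΔE = Δλ × 111195 × cos(27.99244°) = +0.00120 × 111195 × 0.883010 = 117.8 m.

ΔE = 118 m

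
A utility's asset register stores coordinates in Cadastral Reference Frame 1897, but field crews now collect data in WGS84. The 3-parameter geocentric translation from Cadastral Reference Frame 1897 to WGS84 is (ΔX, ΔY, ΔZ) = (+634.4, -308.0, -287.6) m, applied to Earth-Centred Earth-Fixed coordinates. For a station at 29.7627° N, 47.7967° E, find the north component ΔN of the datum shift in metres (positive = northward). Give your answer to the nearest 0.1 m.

The local north axis is (−sin φ cos λ, −sin φ sin λ, cos φ), giving ΔN = -211.553 + 113.259 − 249.662 = -347.96 m.

ΔN = -348.0 m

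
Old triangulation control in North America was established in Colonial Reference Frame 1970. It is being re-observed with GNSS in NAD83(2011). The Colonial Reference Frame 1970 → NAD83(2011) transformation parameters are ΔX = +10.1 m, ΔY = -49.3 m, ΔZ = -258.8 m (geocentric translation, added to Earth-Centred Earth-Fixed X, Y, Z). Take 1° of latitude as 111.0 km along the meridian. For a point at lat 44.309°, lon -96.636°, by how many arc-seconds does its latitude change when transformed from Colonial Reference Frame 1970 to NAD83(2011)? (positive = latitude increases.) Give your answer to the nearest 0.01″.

sin φ = 0.698528, cos φ = 0.715583, sin λ = -0.993300, cos λ = -0.115561.
North component: ΔN = −sin φ cos λ·ΔX − sin φ sin λ·ΔY + cos φ·ΔZ = −(0.698528)(-0.115561)(10.1) − (0.698528)(-0.993300)(-49.3) + (0.715583)(-258.8) = -218.58 m.
1° of latitude spans 111000 m, so Δφ = -218.58 / 111000 × 3600 = -7.089″.

Δφ = -7.09″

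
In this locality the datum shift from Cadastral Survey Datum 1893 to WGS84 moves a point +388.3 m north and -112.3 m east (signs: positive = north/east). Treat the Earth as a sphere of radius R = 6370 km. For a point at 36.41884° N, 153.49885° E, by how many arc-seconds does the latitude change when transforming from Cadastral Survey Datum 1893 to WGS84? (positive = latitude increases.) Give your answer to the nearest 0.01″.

On a sphere of radius R, 1 rad of latitude = R, so Δφ = ΔN / R = 388.3 / 6370000 = 6.0958e-05 rad = 12.573″.

Δφ = 12.57″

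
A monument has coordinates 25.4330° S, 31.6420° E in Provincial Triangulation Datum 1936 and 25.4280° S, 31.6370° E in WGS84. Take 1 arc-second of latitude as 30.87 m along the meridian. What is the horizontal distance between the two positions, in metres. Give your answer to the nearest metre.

749 m

Δφ = -25.4280° − -25.4330° = +0.0050°; Δλ = 31.6370° − 31.6420° = -0.0050°.
1° of latitude = 3600 × 30.87 = 111132 m.
ΔN = Δφ × 111132 = 555.7 m; ΔE = Δλ × 111132 × cos(-25.4330°) = -0.0050 × 111132 × 0.903088 = -501.8 m.
Distance = √(ΔE² + ΔN²) = √((-501.8)² + 555.7²) = 748.7 m.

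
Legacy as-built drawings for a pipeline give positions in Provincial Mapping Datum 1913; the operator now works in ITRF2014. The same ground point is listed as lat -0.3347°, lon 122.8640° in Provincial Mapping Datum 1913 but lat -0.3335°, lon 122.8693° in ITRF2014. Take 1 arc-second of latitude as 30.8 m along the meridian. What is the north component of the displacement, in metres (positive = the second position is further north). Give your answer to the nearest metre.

Δφ = -0.3335° − -0.3347° = +0.0012°; Δλ = 122.8693° − 122.8640° = +0.0053°.
1° of latitude = 3600 × 30.80 = 110880 m.
ΔN = Δφ × 110880 = 133.1 m; ΔE = Δλ × 110880 × cos(-0.3347°) = +0.0053 × 110880 × 0.999983 = 587.7 m.

ΔN = 133 m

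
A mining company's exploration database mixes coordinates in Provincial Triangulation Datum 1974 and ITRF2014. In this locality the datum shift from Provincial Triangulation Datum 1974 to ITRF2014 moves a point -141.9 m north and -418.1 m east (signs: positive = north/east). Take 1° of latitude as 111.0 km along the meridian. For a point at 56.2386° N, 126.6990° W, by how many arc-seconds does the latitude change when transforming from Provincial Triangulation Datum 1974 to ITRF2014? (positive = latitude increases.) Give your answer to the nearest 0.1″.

Δφ = -4.6″

1° of latitude = 111.0 km, so Δφ = -141.9 / 111000 = -0.0012784° = -4.602″.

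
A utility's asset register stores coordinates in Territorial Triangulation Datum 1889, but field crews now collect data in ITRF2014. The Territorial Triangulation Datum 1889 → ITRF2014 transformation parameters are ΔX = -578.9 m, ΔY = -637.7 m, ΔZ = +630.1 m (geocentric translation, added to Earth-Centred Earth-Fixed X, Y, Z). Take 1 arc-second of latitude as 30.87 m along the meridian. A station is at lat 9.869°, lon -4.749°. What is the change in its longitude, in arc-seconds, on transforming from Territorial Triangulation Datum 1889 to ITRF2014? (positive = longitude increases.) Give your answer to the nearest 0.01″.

sin φ = 0.171396, cos φ = 0.985202, sin λ = -0.082791, cos λ = 0.996567.
East component: ΔE = −sin λ·ΔX + cos λ·ΔY = −(-0.082791)(-578.9) + (0.996567)(-637.7) = -683.44 m.
1° of latitude spans 3600 × 30.87 = 111132 m; at latitude φ, 1° of longitude spans that × cos φ = 109487.5 m, so Δλ = -683.44 / 109487.5 × 3600 = -22.472″.

Δλ = -22.47″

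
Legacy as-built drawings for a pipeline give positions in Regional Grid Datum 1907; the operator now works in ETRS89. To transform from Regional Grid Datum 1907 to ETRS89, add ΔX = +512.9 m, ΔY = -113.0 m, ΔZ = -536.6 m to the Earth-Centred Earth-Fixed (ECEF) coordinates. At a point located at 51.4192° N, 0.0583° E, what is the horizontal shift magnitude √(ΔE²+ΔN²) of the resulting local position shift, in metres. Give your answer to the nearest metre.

744 m

At φ = 51.4192°, λ = 0.0583°: sin φ = 0.781729, cos φ = 0.623618, sin λ = 0.001018, cos λ = 0.999999.
ΔE = −sin λ·ΔX + cos λ·ΔY = −(0.001018)·(512.9) + (0.999999)·(-113.0) = -113.52 m.
ΔN = −sin φ cos λ·ΔX − sin φ sin λ·ΔY + cos φ·ΔZ = −(0.781729)(0.999999)(512.9) − (0.781729)(0.001018)(-113.0) + (0.623618)(-536.6) = -735.49 m.
Horizontal magnitude = √(ΔE² + ΔN²) = √((-113.52)² + (-735.49)²) = 744.20 m.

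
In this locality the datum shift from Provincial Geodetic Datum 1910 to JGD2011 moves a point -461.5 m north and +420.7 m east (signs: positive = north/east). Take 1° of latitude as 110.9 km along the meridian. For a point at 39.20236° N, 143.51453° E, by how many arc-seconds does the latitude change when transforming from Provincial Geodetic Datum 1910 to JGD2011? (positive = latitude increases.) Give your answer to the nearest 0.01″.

Δφ = -14.98″

1° of latitude = 110.9 km, so Δφ = -461.5 / 110900 = -0.0041614° = -14.981″.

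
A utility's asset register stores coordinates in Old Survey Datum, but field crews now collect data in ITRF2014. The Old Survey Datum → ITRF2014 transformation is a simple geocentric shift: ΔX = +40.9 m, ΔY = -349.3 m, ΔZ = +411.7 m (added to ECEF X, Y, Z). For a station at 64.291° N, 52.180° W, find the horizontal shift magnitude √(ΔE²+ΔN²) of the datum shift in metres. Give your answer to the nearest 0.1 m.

The local east axis at (φ, λ) is (−sin λ, cos λ, 0), so ΔE = −sin(-52.180°)·40.9 + cos(-52.180°)·(-349.3) = -181.88 m.
The local north axis is (−sin φ cos λ, −sin φ sin λ, cos φ), giving ΔN = -22.597 − 248.612 + 178.596 = -92.61 m.
Horizontal magnitude = √(ΔE² + ΔN²) = √((-181.88)² + (-92.61)²) = 204.10 m.

204.1 m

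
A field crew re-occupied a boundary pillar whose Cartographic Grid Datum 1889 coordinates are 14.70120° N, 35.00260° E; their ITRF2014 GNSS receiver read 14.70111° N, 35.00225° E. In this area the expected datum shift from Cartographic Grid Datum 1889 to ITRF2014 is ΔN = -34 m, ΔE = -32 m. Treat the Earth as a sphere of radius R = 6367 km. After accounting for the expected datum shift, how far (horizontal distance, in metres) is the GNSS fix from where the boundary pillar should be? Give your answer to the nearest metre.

25 m

Observed coordinate differences: Δφ = -0.00009°, Δλ = -0.00035°.
Converting to metres (1° lat = 111125 m, cos φ = 0.967262): observed ΔN = -10.0 m, observed ΔE = -37.6 m.
Subtracting the expected shift leaves a residual of -10.0 − (-34) = 24.0 m north and -37.6 − (-32) = -5.6 m east.
Residual distance = √(24.0² + (-5.6)²) = 24.6 m.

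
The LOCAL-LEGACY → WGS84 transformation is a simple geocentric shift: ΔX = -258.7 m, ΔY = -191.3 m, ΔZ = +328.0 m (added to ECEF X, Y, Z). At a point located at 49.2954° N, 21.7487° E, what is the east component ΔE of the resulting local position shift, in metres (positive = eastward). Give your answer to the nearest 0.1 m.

The local east axis at (φ, λ) is (−sin λ, cos λ, 0), so ΔE = −sin(21.7487°)·(-258.7) + cos(21.7487°)·(-191.3) = -81.83 m.

ΔE = -81.8 m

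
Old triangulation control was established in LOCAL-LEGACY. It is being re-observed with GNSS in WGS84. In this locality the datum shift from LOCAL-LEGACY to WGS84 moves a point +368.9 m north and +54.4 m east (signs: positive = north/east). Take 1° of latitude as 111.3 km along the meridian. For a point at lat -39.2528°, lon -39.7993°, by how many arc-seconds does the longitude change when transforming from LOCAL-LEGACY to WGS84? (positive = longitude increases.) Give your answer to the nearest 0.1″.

Δλ = 2.3″

At latitude -39.2528°, cos φ = 0.774362.
1° of longitude at this latitude = 111.3 × cos φ = 86.19 km, so Δλ = 54.4 / 86186.5 = 0.0006312° = 2.272″.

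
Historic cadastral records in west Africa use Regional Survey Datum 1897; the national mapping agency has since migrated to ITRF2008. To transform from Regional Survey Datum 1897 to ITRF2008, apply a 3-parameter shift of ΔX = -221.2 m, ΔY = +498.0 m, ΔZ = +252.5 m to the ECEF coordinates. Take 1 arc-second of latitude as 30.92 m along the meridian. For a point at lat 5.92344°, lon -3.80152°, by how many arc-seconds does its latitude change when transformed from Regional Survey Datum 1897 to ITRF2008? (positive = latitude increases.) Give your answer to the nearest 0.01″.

sin φ = 0.103199, cos φ = 0.994661, sin λ = -0.066300, cos λ = 0.997800.
North component: ΔN = −sin φ cos λ·ΔX − sin φ sin λ·ΔY + cos φ·ΔZ = −(0.103199)(0.997800)(-221.2) − (0.103199)(-0.066300)(498.0) + (0.994661)(252.5) = 277.34 m.
1° of latitude spans 3600 × 30.92 = 111312 m, so Δφ = 277.34 / 111312 × 3600 = 8.969″.

Δφ = 8.97″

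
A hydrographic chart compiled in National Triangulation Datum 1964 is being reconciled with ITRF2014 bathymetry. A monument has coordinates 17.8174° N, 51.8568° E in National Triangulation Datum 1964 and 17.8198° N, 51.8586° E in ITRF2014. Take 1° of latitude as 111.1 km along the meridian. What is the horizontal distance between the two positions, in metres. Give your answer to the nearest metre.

Δφ = 17.8198° − 17.8174° = +0.0024°; Δλ = 51.8586° − 51.8568° = +0.0018°.
ΔN = Δφ × 111100 = 266.6 m; ΔE = Δλ × 111100 × cos(17.8174°) = +0.0018 × 111100 × 0.952037 = 190.4 m.
Distance = √(ΔE² + ΔN²) = √(190.4² + 266.6²) = 327.6 m.

328 m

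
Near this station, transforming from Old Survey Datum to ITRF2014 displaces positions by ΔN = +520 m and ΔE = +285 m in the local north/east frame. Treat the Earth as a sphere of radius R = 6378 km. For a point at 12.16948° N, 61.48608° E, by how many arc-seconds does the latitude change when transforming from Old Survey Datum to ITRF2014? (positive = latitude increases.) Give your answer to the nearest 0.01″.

Δφ = 16.82″

On a sphere of radius R, 1 rad of latitude = R, so Δφ = ΔN / R = 520.0 / 6378000 = 8.1530e-05 rad = 16.817″.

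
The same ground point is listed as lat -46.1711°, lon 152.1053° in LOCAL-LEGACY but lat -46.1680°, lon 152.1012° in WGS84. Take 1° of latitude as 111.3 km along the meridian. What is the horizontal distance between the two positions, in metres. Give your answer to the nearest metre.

468 m

Δφ = -46.1680° − -46.1711° = +0.0031°; Δλ = 152.1012° − 152.1053° = -0.0041°.
ΔN = Δφ × 111300 = 345.0 m; ΔE = Δλ × 111300 × cos(-46.1711°) = -0.0041 × 111300 × 0.692507 = -316.0 m.
Distance = √(ΔE² + ΔN²) = √((-316.0)² + 345.0²) = 467.9 m.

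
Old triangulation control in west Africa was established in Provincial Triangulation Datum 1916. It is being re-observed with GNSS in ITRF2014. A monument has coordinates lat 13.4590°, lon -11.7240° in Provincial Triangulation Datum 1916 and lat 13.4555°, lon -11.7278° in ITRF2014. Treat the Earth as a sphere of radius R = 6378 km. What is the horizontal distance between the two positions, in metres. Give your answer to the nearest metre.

567 m

Δφ = 13.4555° − 13.4590° = -0.0035°; Δλ = -11.7278° − -11.7240° = -0.0038°.
1° along a meridian = πR/180 = 111317 m.
ΔN = Δφ × 111317 = -389.6 m; ΔE = Δλ × 111317 × cos(13.4590°) = -0.0038 × 111317 × 0.972537 = -411.4 m.
Distance = √(ΔE² + ΔN²) = √((-411.4)² + (-389.6)²) = 566.6 m.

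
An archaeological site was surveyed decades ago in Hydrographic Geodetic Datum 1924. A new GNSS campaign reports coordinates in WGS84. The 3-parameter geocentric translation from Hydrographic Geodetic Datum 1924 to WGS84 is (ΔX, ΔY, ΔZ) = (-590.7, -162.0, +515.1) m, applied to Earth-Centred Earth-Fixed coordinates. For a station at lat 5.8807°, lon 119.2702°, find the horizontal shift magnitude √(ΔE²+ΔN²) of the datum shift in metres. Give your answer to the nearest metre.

775 m

The local east axis at (φ, λ) is (−sin λ, cos λ, 0), so ΔE = −sin(119.2702°)·(-590.7) + cos(119.2702°)·(-162.0) = 594.49 m.
The local north axis is (−sin φ cos λ, −sin φ sin λ, cos φ), giving ΔN = -29.591 + 14.479 + 512.389 = 497.28 m.
Horizontal magnitude = √(ΔE² + ΔN²) = √(594.49² + 497.28²) = 775.05 m.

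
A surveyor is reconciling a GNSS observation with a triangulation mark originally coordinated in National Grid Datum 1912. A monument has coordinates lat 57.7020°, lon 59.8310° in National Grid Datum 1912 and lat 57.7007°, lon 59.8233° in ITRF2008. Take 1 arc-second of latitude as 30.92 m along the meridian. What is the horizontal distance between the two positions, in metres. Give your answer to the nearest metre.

Δφ = 57.7007° − 57.7020° = -0.0013°; Δλ = 59.8233° − 59.8310° = -0.0077°.
1° of latitude = 3600 × 30.92 = 111312 m.
ΔN = Δφ × 111312 = -144.7 m; ΔE = Δλ × 111312 × cos(57.7020°) = -0.0077 × 111312 × 0.534323 = -458.0 m.
Distance = √(ΔE² + ΔN²) = √((-458.0)² + (-144.7)²) = 480.3 m.

480 m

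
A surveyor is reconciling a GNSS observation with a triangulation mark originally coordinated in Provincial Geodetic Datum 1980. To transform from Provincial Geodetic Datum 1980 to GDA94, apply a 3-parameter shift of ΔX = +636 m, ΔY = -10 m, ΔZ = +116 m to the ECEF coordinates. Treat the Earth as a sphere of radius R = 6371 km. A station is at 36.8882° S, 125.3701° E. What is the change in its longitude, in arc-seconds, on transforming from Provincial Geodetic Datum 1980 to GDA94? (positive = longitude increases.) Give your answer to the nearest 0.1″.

Δλ = -20.8″

sin φ = -0.600256, cos φ = 0.799808, sin λ = 0.815430, cos λ = -0.578856.
East component: ΔE = −sin λ·ΔX + cos λ·ΔY = −(0.815430)(636) + (-0.578856)(-10) = -512.82 m.
1° of latitude spans πR/180 = 111195 m; at latitude φ, 1° of longitude spans that × cos φ = 88934.6 m, so Δλ = -512.82 / 88934.6 × 3600 = -20.759″.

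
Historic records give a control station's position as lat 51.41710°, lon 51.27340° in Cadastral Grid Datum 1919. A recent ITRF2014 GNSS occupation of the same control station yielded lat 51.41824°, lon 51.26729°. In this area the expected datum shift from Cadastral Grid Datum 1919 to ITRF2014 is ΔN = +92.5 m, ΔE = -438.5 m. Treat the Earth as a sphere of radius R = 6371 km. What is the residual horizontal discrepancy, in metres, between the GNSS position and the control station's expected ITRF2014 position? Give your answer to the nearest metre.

Observed coordinate differences: Δφ = +0.00114°, Δλ = -0.00611°.
Converting to metres (1° lat = 111195 m, cos φ = 0.623646): observed ΔN = 126.8 m, observed ΔE = -423.7 m.
Subtracting the expected shift leaves a residual of 126.8 − (92.5) = 34.3 m north and -423.7 − (-438.5) = 14.8 m east.
Residual distance = √(34.3² + 14.8²) = 37.3 m.

37 m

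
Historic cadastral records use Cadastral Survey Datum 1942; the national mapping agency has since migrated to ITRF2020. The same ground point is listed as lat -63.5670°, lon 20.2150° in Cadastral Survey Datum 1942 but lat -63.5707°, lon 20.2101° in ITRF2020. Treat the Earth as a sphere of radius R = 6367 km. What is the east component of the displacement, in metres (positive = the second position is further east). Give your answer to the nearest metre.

Δφ = -63.5707° − -63.5670° = -0.0037°; Δλ = 20.2101° − 20.2150° = -0.0049°.
1° along a meridian = πR/180 = 111125 m.
ΔN = Δφ × 111125 = -411.2 m; ΔE = Δλ × 111125 × cos(-63.5670°) = -0.0049 × 111125 × 0.445151 = -242.4 m.

ΔE = -242 m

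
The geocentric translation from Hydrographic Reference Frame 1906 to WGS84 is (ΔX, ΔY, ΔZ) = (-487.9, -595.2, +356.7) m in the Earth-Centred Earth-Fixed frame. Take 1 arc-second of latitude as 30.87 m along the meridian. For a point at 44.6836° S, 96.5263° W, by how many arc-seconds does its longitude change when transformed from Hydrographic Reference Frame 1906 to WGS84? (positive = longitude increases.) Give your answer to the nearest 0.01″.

Δλ = -19.00″

sin φ = -0.703191, cos φ = 0.711001, sin λ = -0.993520, cos λ = -0.113659.
East component: ΔE = −sin λ·ΔX + cos λ·ΔY = −(-0.993520)(-487.9) + (-0.113659)(-595.2) = -417.09 m.
1° of latitude spans 3600 × 30.87 = 111132 m; at latitude φ, 1° of longitude spans that × cos φ = 79014.9 m, so Δλ = -417.09 / 79014.9 × 3600 = -19.003″.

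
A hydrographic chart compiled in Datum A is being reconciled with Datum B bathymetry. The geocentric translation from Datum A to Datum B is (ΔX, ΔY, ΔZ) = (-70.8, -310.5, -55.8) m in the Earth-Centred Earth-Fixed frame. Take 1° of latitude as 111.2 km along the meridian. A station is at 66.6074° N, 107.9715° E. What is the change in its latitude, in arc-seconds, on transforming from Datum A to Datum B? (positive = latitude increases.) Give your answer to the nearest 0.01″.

sin φ = 0.917806, cos φ = 0.397029, sin λ = 0.951210, cos λ = -0.308544.
North component: ΔN = −sin φ cos λ·ΔX − sin φ sin λ·ΔY + cos φ·ΔZ = −(0.917806)(-0.308544)(-70.8) − (0.917806)(0.951210)(-310.5) + (0.397029)(-55.8) = 228.87 m.
1° of latitude spans 111200 m, so Δφ = 228.87 / 111200 × 3600 = 7.409″.

Δφ = 7.41″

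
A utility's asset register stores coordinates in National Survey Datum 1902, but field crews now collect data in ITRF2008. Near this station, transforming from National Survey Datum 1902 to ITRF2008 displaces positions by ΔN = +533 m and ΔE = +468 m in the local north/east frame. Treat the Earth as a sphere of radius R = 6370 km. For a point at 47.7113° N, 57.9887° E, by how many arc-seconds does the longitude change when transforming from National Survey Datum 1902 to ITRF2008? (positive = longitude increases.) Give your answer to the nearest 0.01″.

At latitude 47.7113°, cos φ = 0.672867.
One radian of longitude at latitude φ spans R cos φ, so Δλ = ΔE / (R cos φ) = 468.0 / (6370000 × 0.672867) = 1.0919e-04 rad = 22.522″.

Δλ = 22.52″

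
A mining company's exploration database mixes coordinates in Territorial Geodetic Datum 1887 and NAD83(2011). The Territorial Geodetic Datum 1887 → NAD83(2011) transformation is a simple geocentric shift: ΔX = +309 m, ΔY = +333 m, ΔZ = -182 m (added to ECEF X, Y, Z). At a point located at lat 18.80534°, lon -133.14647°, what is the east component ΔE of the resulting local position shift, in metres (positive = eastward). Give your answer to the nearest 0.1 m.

ΔE = -2.3 m

The local east axis at (φ, λ) is (−sin λ, cos λ, 0), so ΔE = −sin(-133.14647°)·309 + cos(-133.14647°)·333 = -2.28 m.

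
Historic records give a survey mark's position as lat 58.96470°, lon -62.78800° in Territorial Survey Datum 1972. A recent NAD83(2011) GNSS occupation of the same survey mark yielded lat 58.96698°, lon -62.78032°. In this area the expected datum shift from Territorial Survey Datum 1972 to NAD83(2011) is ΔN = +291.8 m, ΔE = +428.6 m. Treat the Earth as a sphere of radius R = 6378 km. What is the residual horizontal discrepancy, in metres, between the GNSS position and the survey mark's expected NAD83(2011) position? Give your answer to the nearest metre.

40 m

Observed coordinate differences: Δφ = +0.00228°, Δλ = +0.00768°.
Converting to metres (1° lat = 111317 m, cos φ = 0.515566): observed ΔN = 253.8 m, observed ΔE = 440.8 m.
Subtracting the expected shift leaves a residual of 253.8 − (291.8) = -38.0 m north and 440.8 − (428.6) = 12.2 m east.
Residual distance = √((-38.0)² + 12.2²) = 39.9 m.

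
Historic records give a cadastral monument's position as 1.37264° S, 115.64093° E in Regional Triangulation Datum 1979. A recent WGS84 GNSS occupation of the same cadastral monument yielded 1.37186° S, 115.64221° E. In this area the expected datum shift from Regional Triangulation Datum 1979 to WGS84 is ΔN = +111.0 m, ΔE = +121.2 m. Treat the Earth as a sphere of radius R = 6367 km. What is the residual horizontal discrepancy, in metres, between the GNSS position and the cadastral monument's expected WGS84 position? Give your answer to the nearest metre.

Observed coordinate differences: Δφ = +0.00078°, Δλ = +0.00128°.
Converting to metres (1° lat = 111125 m, cos φ = 0.999713): observed ΔN = 86.7 m, observed ΔE = 142.2 m.
Subtracting the expected shift leaves a residual of 86.7 − (111.0) = -24.3 m north and 142.2 − (121.2) = 21.0 m east.
Residual distance = √((-24.3)² + 21.0²) = 32.1 m.

32 m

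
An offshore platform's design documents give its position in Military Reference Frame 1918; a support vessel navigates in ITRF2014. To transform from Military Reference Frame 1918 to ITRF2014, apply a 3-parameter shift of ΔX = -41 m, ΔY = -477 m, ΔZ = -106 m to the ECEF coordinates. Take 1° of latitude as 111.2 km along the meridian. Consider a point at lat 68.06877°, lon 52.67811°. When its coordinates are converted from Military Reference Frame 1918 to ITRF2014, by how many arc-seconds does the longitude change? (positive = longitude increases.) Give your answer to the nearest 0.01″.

sin φ = 0.927633, cos φ = 0.373493, sin λ = 0.795242, cos λ = 0.606292.
East component: ΔE = −sin λ·ΔX + cos λ·ΔY = −(0.795242)(-41) + (0.606292)(-477) = -256.60 m.
1° of latitude spans 111200 m; at latitude φ, 1° of longitude spans that × cos φ = 41532.5 m, so Δλ = -256.60 / 41532.5 × 3600 = -22.242″.

Δλ = -22.24″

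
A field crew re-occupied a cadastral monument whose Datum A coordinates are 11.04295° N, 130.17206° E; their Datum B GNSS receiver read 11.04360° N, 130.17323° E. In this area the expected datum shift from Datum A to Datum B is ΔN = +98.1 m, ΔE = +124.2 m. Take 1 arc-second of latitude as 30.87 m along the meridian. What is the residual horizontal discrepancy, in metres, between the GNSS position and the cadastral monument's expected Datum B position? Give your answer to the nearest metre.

26 m

Observed coordinate differences: Δφ = +0.00065°, Δλ = +0.00117°.
Converting to metres (1° lat = 111132 m, cos φ = 0.981484): observed ΔN = 72.2 m, observed ΔE = 127.6 m.
Subtracting the expected shift leaves a residual of 72.2 − (98.1) = -25.9 m north and 127.6 − (124.2) = 3.4 m east.
Residual distance = √((-25.9)² + 3.4²) = 26.1 m.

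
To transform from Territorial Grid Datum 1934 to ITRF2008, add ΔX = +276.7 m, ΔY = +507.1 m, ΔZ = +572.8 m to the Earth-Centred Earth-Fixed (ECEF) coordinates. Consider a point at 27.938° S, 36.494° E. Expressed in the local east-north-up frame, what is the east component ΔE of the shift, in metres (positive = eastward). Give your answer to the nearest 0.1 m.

At φ = -27.938°, λ = 36.494°: sin φ = -0.468516, cos φ = 0.883455, sin λ = 0.594739, cos λ = 0.803919.
ΔE = −sin λ·ΔX + cos λ·ΔY = −(0.594739)·(276.7) + (0.803919)·(507.1) = 243.10 m.

ΔE = 243.1 m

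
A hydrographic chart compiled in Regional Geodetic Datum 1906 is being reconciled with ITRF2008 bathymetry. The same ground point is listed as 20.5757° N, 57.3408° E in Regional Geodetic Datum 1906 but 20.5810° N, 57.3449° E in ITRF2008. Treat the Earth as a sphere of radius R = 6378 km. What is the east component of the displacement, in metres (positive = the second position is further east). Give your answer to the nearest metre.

ΔE = 427 m

Δφ = 20.5810° − 20.5757° = +0.0053°; Δλ = 57.3449° − 57.3408° = +0.0041°.
1° along a meridian = πR/180 = 111317 m.
ΔN = Δφ × 111317 = 590.0 m; ΔE = Δλ × 111317 × cos(20.5757°) = +0.0041 × 111317 × 0.936209 = 427.3 m.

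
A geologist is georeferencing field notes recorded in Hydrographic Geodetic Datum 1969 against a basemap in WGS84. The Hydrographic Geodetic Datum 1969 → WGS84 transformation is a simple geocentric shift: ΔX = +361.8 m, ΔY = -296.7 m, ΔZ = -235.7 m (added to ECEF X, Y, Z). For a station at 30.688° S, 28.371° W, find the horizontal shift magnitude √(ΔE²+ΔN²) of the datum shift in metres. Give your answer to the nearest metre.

At φ = -30.688°, λ = -28.371°: sin φ = -0.510363, cos φ = 0.859959, sin λ = -0.475179, cos λ = 0.879889.
ΔE = −sin λ·ΔX + cos λ·ΔY = −(-0.475179)·(361.8) + (0.879889)·(-296.7) = -89.14 m.
ΔN = −sin φ cos λ·ΔX − sin φ sin λ·ΔY + cos φ·ΔZ = −(-0.510363)(0.879889)(361.8) − (-0.510363)(-0.475179)(-296.7) + (0.859959)(-235.7) = 31.73 m.
Horizontal magnitude = √(ΔE² + ΔN²) = √((-89.14)² + 31.73²) = 94.62 m.

95 m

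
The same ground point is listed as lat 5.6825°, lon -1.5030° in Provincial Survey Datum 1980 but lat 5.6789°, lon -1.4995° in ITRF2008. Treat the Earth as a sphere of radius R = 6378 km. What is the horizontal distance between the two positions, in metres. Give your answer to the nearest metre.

Δφ = 5.6789° − 5.6825° = -0.0036°; Δλ = -1.4995° − -1.5030° = +0.0035°.
1° along a meridian = πR/180 = 111317 m.
ΔN = Δφ × 111317 = -400.7 m; ΔE = Δλ × 111317 × cos(5.6825°) = +0.0035 × 111317 × 0.995086 = 387.7 m.
Distance = √(ΔE² + ΔN²) = √(387.7² + (-400.7)²) = 557.6 m.

558 m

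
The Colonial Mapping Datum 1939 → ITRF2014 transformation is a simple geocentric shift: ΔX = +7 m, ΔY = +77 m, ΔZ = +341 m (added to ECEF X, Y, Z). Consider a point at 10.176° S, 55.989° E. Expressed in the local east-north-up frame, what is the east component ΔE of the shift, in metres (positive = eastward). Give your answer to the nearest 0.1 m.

ΔE = 37.3 m

The local east axis at (φ, λ) is (−sin λ, cos λ, 0), so ΔE = −sin(55.989°)·7 + cos(55.989°)·77 = 37.27 m.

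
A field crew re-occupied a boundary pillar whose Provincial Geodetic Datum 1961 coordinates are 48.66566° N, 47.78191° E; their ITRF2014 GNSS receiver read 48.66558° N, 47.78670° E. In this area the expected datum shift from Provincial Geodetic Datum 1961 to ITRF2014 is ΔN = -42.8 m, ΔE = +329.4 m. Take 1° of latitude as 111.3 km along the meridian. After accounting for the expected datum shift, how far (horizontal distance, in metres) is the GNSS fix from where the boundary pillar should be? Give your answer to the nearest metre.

Observed coordinate differences: Δφ = -0.00008°, Δλ = +0.00479°.
Converting to metres (1° lat = 111300 m, cos φ = 0.660452): observed ΔN = -8.9 m, observed ΔE = 352.1 m.
Subtracting the expected shift leaves a residual of -8.9 − (-42.8) = 33.9 m north and 352.1 − (329.4) = 22.7 m east.
Residual distance = √(33.9² + 22.7²) = 40.8 m.

41 m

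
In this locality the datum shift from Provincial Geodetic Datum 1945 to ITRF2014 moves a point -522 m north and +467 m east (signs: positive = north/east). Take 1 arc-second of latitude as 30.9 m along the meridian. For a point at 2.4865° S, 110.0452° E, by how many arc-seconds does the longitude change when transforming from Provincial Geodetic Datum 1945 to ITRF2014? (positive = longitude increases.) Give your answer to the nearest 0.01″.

At latitude -2.4865°, cos φ = 0.999058.
1″ of longitude at this latitude = 30.90 × cos φ = 30.8709 m, so Δλ = 467.0 / 30.8709 = 15.128″.

Δλ = 15.13″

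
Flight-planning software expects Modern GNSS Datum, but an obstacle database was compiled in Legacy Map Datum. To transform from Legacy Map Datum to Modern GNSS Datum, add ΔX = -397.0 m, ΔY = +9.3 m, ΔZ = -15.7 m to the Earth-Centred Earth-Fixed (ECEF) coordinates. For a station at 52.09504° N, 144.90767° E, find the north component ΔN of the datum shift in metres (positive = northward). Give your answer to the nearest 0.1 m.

ΔN = -270.2 m

The local north axis is (−sin φ cos λ, −sin φ sin λ, cos φ), giving ΔN = -256.306 − 4.219 − 9.645 = -270.17 m.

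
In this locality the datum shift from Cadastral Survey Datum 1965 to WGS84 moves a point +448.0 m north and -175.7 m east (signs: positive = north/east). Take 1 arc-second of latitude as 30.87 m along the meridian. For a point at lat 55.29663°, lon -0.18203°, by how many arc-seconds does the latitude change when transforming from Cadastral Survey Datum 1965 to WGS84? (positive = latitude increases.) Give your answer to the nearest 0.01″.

Δφ = 14.51″

1″ of latitude = 30.87 m, so Δφ = 448.0 / 30.87 = 14.512″.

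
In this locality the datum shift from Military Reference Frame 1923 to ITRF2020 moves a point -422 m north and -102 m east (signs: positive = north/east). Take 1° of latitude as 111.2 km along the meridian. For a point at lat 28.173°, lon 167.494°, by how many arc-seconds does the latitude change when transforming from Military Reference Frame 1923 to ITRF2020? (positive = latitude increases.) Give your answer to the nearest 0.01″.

Δφ = -13.66″

1° of latitude = 111.2 km, so Δφ = -422.0 / 111200 = -0.0037950° = -13.662″.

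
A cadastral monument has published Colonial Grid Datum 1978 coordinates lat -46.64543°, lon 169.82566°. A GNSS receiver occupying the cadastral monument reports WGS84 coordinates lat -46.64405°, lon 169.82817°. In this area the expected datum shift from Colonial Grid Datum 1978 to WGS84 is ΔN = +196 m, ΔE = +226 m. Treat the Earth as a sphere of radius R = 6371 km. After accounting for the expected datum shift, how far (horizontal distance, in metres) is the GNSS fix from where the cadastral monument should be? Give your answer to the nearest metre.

55 m

Observed coordinate differences: Δφ = +0.00138°, Δλ = +0.00251°.
Converting to metres (1° lat = 111195 m, cos φ = 0.686511): observed ΔN = 153.4 m, observed ΔE = 191.6 m.
Subtracting the expected shift leaves a residual of 153.4 − (196) = -42.6 m north and 191.6 − (226) = -34.4 m east.
Residual distance = √((-42.6)² + (-34.4)²) = 54.7 m.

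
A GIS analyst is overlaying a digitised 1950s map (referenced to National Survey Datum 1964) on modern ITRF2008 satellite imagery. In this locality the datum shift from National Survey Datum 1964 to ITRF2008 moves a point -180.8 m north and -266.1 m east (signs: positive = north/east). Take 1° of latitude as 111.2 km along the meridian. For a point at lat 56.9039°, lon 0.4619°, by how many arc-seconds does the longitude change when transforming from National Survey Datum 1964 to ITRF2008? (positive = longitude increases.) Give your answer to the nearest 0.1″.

At latitude 56.9039°, cos φ = 0.546045.
1° of longitude at this latitude = 111.2 × cos φ = 60.72 km, so Δλ = -266.1 / 60720.2 = -0.0043824° = -15.777″.

Δλ = -15.8″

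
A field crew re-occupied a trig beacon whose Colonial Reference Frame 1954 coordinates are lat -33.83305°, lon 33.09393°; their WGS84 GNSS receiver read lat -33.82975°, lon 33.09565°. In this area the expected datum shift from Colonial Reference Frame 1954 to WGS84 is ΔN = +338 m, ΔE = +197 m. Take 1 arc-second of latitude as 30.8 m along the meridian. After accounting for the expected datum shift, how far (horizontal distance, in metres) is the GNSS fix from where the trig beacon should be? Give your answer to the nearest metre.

48 m

Observed coordinate differences: Δφ = +0.00330°, Δλ = +0.00172°.
Converting to metres (1° lat = 110880 m, cos φ = 0.830663): observed ΔN = 365.9 m, observed ΔE = 158.4 m.
Subtracting the expected shift leaves a residual of 365.9 − (338) = 27.9 m north and 158.4 − (197) = -38.6 m east.
Residual distance = √(27.9² + (-38.6)²) = 47.6 m.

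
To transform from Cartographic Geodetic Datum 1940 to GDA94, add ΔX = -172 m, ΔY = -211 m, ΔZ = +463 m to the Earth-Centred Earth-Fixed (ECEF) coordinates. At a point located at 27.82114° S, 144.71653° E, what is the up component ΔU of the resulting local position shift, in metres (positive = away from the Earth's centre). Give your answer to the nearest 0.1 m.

ΔU = -199.7 m

The local up (radial) axis is (cos φ cos λ, cos φ sin λ, sin φ), giving ΔU = 124.175 − 107.790 − 216.088 = -199.70 m.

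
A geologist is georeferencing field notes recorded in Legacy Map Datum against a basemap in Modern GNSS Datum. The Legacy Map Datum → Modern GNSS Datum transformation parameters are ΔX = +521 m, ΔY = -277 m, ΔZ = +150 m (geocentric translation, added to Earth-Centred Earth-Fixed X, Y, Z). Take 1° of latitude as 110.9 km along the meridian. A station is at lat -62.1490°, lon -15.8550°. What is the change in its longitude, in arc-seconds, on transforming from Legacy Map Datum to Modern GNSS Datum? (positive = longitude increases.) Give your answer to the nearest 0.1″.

sin φ = -0.884165, cos φ = 0.467174, sin λ = -0.273204, cos λ = 0.961956.
East component: ΔE = −sin λ·ΔX + cos λ·ΔY = −(-0.273204)(521) + (0.961956)(-277) = -124.12 m.
1° of latitude spans 110900 m; at latitude φ, 1° of longitude spans that × cos φ = 51809.6 m, so Δλ = -124.12 / 51809.6 × 3600 = -8.625″.

Δλ = -8.6″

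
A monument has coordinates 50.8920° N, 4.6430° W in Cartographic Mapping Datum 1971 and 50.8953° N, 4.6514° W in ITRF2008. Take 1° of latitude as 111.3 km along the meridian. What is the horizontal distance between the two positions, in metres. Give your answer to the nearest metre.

Δφ = 50.8953° − 50.8920° = +0.0033°; Δλ = -4.6514° − -4.6430° = -0.0084°.
ΔN = Δφ × 111300 = 367.3 m; ΔE = Δλ × 111300 × cos(50.8920°) = -0.0084 × 111300 × 0.630784 = -589.7 m.
Distance = √(ΔE² + ΔN²) = √((-589.7)² + 367.3²) = 694.8 m.

695 m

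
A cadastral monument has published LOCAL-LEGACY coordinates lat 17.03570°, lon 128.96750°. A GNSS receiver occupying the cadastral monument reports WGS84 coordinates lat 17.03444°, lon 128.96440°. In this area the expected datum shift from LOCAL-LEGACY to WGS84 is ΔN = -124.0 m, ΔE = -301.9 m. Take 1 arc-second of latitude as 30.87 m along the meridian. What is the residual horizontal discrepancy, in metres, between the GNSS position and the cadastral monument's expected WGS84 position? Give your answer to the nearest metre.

Observed coordinate differences: Δφ = -0.00126°, Δλ = -0.00310°.
Converting to metres (1° lat = 111132 m, cos φ = 0.956122): observed ΔN = -140.0 m, observed ΔE = -329.4 m.
Subtracting the expected shift leaves a residual of -140.0 − (-124.0) = -16.0 m north and -329.4 − (-301.9) = -27.5 m east.
Residual distance = √((-16.0)² + (-27.5)²) = 31.8 m.

32 m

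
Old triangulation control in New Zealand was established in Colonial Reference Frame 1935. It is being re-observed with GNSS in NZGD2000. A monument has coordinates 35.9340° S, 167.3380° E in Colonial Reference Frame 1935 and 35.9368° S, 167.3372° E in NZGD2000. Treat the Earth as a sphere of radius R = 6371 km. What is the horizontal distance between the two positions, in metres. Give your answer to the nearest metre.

320 m

Δφ = -35.9368° − -35.9340° = -0.0028°; Δλ = 167.3372° − 167.3380° = -0.0008°.
1° along a meridian = πR/180 = 111195 m.
ΔN = Δφ × 111195 = -311.3 m; ΔE = Δλ × 111195 × cos(-35.9340°) = -0.0008 × 111195 × 0.809694 = -72.0 m.
Distance = √(ΔE² + ΔN²) = √((-72.0)² + (-311.3)²) = 319.6 m.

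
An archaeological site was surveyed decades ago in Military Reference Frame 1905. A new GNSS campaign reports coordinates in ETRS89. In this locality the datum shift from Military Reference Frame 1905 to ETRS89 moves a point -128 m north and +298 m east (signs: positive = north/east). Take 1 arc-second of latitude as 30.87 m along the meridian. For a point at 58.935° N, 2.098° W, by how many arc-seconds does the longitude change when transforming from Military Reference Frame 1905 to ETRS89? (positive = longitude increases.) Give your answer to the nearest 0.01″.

Δλ = 18.71″

At latitude 58.935°, cos φ = 0.516010.
1″ of longitude at this latitude = 30.87 × cos φ = 15.9292 m, so Δλ = 298.0 / 15.9292 = 18.708″.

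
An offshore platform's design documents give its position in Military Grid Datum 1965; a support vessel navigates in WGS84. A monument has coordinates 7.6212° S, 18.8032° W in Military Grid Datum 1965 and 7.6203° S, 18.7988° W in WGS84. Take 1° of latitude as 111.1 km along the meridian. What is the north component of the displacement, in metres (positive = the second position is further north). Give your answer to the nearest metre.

Δφ = -7.6203° − -7.6212° = +0.0009°; Δλ = -18.7988° − -18.8032° = +0.0044°.
ΔN = Δφ × 111100 = 100.0 m; ΔE = Δλ × 111100 × cos(-7.6212°) = +0.0044 × 111100 × 0.991167 = 484.5 m.

ΔN = 100 m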